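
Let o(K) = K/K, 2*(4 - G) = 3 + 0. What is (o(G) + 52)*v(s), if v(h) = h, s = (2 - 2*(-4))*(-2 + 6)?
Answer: 2120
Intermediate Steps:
s = 40 (s = (2 + 8)*4 = 10*4 = 40)
G = 5/2 (G = 4 - (3 + 0)/2 = 4 - 1/2*3 = 4 - 3/2 = 5/2 ≈ 2.5000)
o(K) = 1
(o(G) + 52)*v(s) = (1 + 52)*40 = 53*40 = 2120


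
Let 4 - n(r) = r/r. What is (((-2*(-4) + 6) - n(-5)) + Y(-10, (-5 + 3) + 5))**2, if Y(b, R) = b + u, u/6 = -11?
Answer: 4225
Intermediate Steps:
u = -66 (u = 6*(-11) = -66)
Y(b, R) = -66 + b (Y(b, R) = b - 66 = -66 + b)
n(r) = 3 (n(r) = 4 - r/r = 4 - 1*1 = 4 - 1 = 3)
(((-2*(-4) + 6) - n(-5)) + Y(-10, (-5 + 3) + 5))**2 = (((-2*(-4) + 6) - 1*3) + (-66 - 10))**2 = (((8 + 6) - 3) - 76)**2 = ((14 - 3) - 76)**2 = (11 - 76)**2 = (-65)**2 = 4225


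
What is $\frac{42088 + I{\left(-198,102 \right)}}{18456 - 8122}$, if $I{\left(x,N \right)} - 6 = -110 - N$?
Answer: $\frac{20941}{5167} \approx 4.0528$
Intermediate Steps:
$I{\left(x,N \right)} = -104 - N$ ($I{\left(x,N \right)} = 6 - \left(110 + N\right) = -104 - N$)
$\frac{42088 + I{\left(-198,102 \right)}}{18456 - 8122} = \frac{42088 - 206}{18456 - 8122} = \frac{42088 - 206}{10334} = \left(42088 - 206\right) \frac{1}{10334} = 41882 \cdot \frac{1}{10334} = \frac{20941}{5167}$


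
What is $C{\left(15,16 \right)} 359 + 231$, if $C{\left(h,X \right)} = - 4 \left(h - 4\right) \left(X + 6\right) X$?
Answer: $-5559961$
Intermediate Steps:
$C{\left(h,X \right)} = - 4 X \left(-4 + h\right) \left(6 + X\right)$ ($C{\left(h,X \right)} = - 4 \left(-4 + h\right) \left(6 + X\right) X = - 4 X \left(-4 + h\right) \left(6 + X\right)$)
$C{\left(15,16 \right)} 359 + 231 = 4 \cdot 16 \left(24 - 90 + 4 \cdot 16 - 16 \cdot 15\right) 359 + 231 = 4 \cdot 16 \left(24 - 90 + 64 - 240\right) 359 + 231 = 4 \cdot 16 \left(-242\right) 359 + 231 = \left(-15488\right) 359 + 231 = -5560192 + 231 = -5559961$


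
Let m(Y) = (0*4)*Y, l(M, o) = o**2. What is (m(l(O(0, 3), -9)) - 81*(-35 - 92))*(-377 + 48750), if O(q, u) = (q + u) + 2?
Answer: 497613051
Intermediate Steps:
O(q, u) = 2 + q + u
m(Y) = 0 (m(Y) = 0*Y = 0)
(m(l(O(0, 3), -9)) - 81*(-35 - 92))*(-377 + 48750) = (0 - 81*(-35 - 92))*(-377 + 48750) = (0 - 81*(-127))*48373 = (0 + 10287)*48373 = 10287*48373 = 497613051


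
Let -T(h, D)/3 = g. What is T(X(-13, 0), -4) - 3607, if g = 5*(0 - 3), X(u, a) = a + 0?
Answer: -3562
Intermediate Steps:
X(u, a) = a
g = -15 (g = 5*(-3) = -15)
T(h, D) = 45 (T(h, D) = -3*(-15) = 45)
T(X(-13, 0), -4) - 3607 = 45 - 3607 = -3562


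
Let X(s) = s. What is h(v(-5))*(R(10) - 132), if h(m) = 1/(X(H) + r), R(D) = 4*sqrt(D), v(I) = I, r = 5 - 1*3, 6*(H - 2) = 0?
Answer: -33 + sqrt(10) ≈ -29.838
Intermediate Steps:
H = 2 (H = 2 + (1/6)*0 = 2 + 0 = 2)
r = 2 (r = 5 - 3 = 2)
h(m) = 1/4 (h(m) = 1/(2 + 2) = 1/4)
h(v(-5))*(R(10) - 132) = (4*sqrt(10) - 132)/4 = (-132 + 4*sqrt(10))/4 = -33 + sqrt(10)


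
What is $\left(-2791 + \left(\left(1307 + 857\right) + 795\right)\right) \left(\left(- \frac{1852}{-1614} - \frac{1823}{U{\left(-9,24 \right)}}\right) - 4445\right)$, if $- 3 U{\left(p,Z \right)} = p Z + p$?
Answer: $- \frac{5048126272}{6725} \approx -7.5065 \cdot 10^{5}$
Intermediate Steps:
$U{\left(p,Z \right)} = - \frac{p}{3} - \frac{Z p}{3}$ ($U{\left(p,Z \right)} = - \frac{p Z + p}{3} = - \frac{Z p + p}{3} = - \frac{p + Z p}{3} = - \frac{p}{3} - \frac{Z p}{3}$)
$\left(-2791 + \left(\left(1307 + 857\right) + 795\right)\right) \left(\left(- \frac{1852}{-1614} - \frac{1823}{U{\left(-9,24 \right)}}\right) - 4445\right) = \left(-2791 + \left(\left(1307 + 857\right) + 795\right)\right) \left(\left(- \frac{1852}{-1614} - \frac{1823}{\left(- \frac{1}{3}\right) \left(-9\right) \left(1 + 24\right)}\right) - 4445\right) = \left(-2791 + \left(2164 + 795\right)\right) \left(\left(\left(-1852\right) \left(- \frac{1}{1614}\right) - \frac{1823}{\left(- \frac{1}{3}\right) \left(-9\right) 25}\right) - 4445\right) = \left(-2791 + 2959\right) \left(\left(\frac{926}{807} - \frac{1823}{75}\right) - 4445\right) = 168 \left(\left(\frac{926}{807} - \frac{1823}{75}\right) - 4445\right) = 168 \left(- \frac{467237}{20175} - 4445\right) = 168 \left(- \frac{90145112}{20175}\right) = - \frac{5048126272}{6725}$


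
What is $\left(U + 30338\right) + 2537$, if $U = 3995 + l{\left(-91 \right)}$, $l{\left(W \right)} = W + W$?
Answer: $36688$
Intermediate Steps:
$l{\left(W \right)} = 2 W$
$U = 3813$ ($U = 3995 + 2 \left(-91\right) = 3995 - 182 = 3813$)
$\left(U + 30338\right) + 2537 = \left(3813 + 30338\right) + 2537 = 34151 + 2537 = 36688$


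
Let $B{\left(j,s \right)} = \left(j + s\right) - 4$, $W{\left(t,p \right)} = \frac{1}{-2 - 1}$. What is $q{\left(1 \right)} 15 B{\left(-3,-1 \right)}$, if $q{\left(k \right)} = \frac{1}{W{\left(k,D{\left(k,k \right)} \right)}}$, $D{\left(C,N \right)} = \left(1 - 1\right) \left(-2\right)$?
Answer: $360$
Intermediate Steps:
$D{\left(C,N \right)} = 0$ ($D{\left(C,N \right)} = 0 \left(-2\right) = 0$)
$W{\left(t,p \right)} = - \frac{1}{3}$ ($W{\left(t,p \right)} = \frac{1}{-3} = - \frac{1}{3}$)
$B{\left(j,s \right)} = -4 + j + s$
$q{\left(k \right)} = -3$ ($q{\left(k \right)} = \frac{1}{- \frac{1}{3}} = -3$)
$q{\left(1 \right)} 15 B{\left(-3,-1 \right)} = \left(-3\right) 15 \left(-4 - 3 - 1\right) = \left(-45\right) \left(-8\right) = 360$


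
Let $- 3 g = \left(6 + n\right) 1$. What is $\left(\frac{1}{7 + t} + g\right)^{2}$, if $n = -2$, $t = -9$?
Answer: $\frac{121}{36} \approx 3.3611$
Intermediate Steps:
$g = - \frac{4}{3}$ ($g = - \frac{\left(6 - 2\right) 1}{3} = - \frac{4 \cdot 1}{3} = \left(- \frac{1}{3}\right) 4 = - \frac{4}{3} \approx -1.3333$)
$\left(\frac{1}{7 + t} + g\right)^{2} = \left(\frac{1}{7 - 9} - \frac{4}{3}\right)^{2} = \left(\frac{1}{-2} - \frac{4}{3}\right)^{2} = \left(- \frac{1}{2} - \frac{4}{3}\right)^{2} = \left(- \frac{11}{6}\right)^{2} = \frac{121}{36}$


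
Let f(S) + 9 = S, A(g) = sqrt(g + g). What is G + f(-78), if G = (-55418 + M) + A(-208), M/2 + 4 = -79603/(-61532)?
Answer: -1707833355/30766 + 4*I*sqrt(26) ≈ -55510.0 + 20.396*I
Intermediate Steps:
A(g) = sqrt(2)*sqrt(g) (A(g) = sqrt(2*g) = sqrt(2)*sqrt(g))
f(S) = -9 + S
M = -166525/30766 (M = -8 + 2*(-79603/(-61532)) = -8 + 2*(-79603*(-1/61532)) = -8 + 2*(79603/61532) = -8 + 79603/30766 = -166525/30766 ≈ -5.4126)
G = -1705156713/30766 + 4*I*sqrt(26) (G = (-55418 - 166525/30766) + sqrt(2)*sqrt(-208) = -1705156713/30766 + sqrt(2)*(4*I*sqrt(13)) = -1705156713/30766 + 4*I*sqrt(26) ≈ -55423.0 + 20.396*I)
G + f(-78) = (-1705156713/30766 + 4*I*sqrt(26)) + (-9 - 78) = (-1705156713/30766 + 4*I*sqrt(26)) - 87 = -1707833355/30766 + 4*I*sqrt(26)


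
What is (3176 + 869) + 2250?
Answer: 6295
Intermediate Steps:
(3176 + 869) + 2250 = 4045 + 2250 = 6295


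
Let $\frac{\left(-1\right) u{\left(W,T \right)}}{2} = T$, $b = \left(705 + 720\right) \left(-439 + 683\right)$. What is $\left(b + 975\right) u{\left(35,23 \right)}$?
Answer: $-16039050$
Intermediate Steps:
$b = 347700$ ($b = 1425 \cdot 244 = 347700$)
$u{\left(W,T \right)} = - 2 T$
$\left(b + 975\right) u{\left(35,23 \right)} = \left(347700 + 975\right) \left(\left(-2\right) 23\right) = 348675 \left(-46\right) = -16039050$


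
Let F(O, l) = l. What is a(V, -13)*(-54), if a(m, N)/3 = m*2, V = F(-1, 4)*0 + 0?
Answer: 0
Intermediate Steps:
V = 0 (V = 4*0 + 0 = 0 + 0 = 0)
a(m, N) = 6*m (a(m, N) = 3*(m*2) = 3*(2*m) = 6*m)
a(V, -13)*(-54) = (6*0)*(-54) = 0*(-54) = 0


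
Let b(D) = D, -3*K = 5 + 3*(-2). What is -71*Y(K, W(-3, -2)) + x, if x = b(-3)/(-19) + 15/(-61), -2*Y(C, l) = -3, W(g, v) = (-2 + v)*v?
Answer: -247071/2318 ≈ -106.59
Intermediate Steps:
W(g, v) = v*(-2 + v)
K = 1/3 (K = -(5 + 3*(-2))/3 = -(5 - 6)/3 = -1/3*(-1) = 1/3 ≈ 0.33333)
Y(C, l) = 3/2 (Y(C, l) = -1/2*(-3) = 3/2)
x = -102/1159 (x = -3/(-19) + 15/(-61) = -3*(-1/19) + 15*(-1/61) = 3/19 - 15/61 = -102/1159 ≈ -0.088007)
-71*Y(K, W(-3, -2)) + x = -71*3/2 - 102/1159 = -213/2 - 102/1159 = -247071/2318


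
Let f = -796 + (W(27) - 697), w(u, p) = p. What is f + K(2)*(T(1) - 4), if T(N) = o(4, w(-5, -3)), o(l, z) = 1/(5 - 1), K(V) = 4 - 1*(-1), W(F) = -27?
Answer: -6155/4 ≈ -1538.8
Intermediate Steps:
K(V) = 5 (K(V) = 4 + 1 = 5)
o(l, z) = ¼ (o(l, z) = 1/4 = ¼)
T(N) = ¼
f = -1520 (f = -796 + (-27 - 697) = -796 - 724 = -1520)
f + K(2)*(T(1) - 4) = -1520 + 5*(¼ - 4) = -1520 + 5*(-15/4) = -1520 - 75/4 = -6155/4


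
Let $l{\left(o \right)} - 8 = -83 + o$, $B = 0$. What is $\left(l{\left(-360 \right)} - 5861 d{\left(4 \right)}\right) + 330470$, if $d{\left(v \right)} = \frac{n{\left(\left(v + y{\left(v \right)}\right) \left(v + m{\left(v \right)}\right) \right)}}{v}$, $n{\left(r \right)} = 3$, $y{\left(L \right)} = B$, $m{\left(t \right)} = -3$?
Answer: $\frac{1302557}{4} \approx 3.2564 \cdot 10^{5}$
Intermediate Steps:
$y{\left(L \right)} = 0$
$l{\left(o \right)} = -75 + o$ ($l{\left(o \right)} = 8 + \left(-83 + o\right) = -75 + o$)
$d{\left(v \right)} = \frac{3}{v}$
$\left(l{\left(-360 \right)} - 5861 d{\left(4 \right)}\right) + 330470 = \left(\left(-75 - 360\right) - 5861 \cdot \frac{3}{4}\right) + 330470 = \left(-435 - 5861 \cdot 3 \cdot \frac{1}{4}\right) + 330470 = \left(-435 - \frac{17583}{4}\right) + 330470 = - \frac{19323}{4} + 330470 = \frac{1302557}{4}$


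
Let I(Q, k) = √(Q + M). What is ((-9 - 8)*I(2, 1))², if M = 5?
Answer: 2023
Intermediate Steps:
I(Q, k) = √(5 + Q) (I(Q, k) = √(Q + 5) = √(5 + Q))
((-9 - 8)*I(2, 1))² = ((-9 - 8)*√(5 + 2))² = (-17*√7)² = 2023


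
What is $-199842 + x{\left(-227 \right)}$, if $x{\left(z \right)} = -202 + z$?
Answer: $-200271$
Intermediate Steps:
$-199842 + x{\left(-227 \right)} = -199842 - 429 = -200271$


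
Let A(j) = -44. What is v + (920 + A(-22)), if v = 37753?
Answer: 38629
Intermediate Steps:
v + (920 + A(-22)) = 37753 + (920 - 44) = 37753 + 876 = 38629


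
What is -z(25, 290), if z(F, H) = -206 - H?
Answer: 496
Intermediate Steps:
-z(25, 290) = -(-206 - 1*290) = -(-206 - 290) = -1*(-496) = 496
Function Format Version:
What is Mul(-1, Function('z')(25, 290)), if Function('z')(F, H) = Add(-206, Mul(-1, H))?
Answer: 496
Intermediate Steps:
Mul(-1, Function('z')(25, 290)) = Mul(-1, Add(-206, Mul(-1, 290))) = Mul(-1, Add(-206, -290)) = Mul(-1, -496) = 496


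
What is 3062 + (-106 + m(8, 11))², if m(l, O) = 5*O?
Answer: 5663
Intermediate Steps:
3062 + (-106 + m(8, 11))² = 3062 + (-106 + 5*11)² = 3062 + (-106 + 55)² = 3062 + (-51)² = 3062 + 2601 = 5663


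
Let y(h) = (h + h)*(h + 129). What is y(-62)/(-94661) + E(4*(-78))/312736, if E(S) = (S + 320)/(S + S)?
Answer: 202660339003/2309104394688 ≈ 0.087766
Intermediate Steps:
y(h) = 2*h*(129 + h) (y(h) = (2*h)*(129 + h) = 2*h*(129 + h))
E(S) = (320 + S)/(2*S) (E(S) = (320 + S)/((2*S)) = (320 + S)*(1/(2*S)) = (320 + S)/(2*S))
y(-62)/(-94661) + E(4*(-78))/312736 = (2*(-62)*(129 - 62))/(-94661) + ((320 + 4*(-78))/(2*((4*(-78)))))/312736 = (2*(-62)*67)*(-1/94661) + ((½)*(320 - 312)/(-312))*(1/312736) = -8308*(-1/94661) + ((½)*(-1/312)*8)*(1/312736) = 8308/94661 - 1/78*1/312736 = 8308/94661 - 1/24393408 = 202660339003/2309104394688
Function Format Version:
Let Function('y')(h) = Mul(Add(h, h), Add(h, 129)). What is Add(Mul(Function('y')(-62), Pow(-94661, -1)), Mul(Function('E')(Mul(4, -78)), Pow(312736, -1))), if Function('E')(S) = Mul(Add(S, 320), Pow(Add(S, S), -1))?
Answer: Rational(202660339003, 2309104394688) ≈ 0.087766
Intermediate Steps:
Function('y')(h) = Mul(2, h, Add(129, h)) (Function('y')(h) = Mul(Mul(2, h), Add(129, h)) = Mul(2, h, Add(129, h)))
Function('E')(S) = Mul(Rational(1, 2), Pow(S, -1), Add(320, S)) (Function('E')(S) = Mul(Add(320, S), Pow(Mul(2, S), -1)) = Mul(Add(320, S), Mul(Rational(1, 2), Pow(S, -1))) = Mul(Rational(1, 2), Pow(S, -1), Add(320, S)))
Add(Mul(Function('y')(-62), Pow(-94661, -1)), Mul(Function('E')(Mul(4, -78)), Pow(312736, -1))) = Add(Mul(Mul(2, -62, Add(129, -62)), Pow(-94661, -1)), Mul(Mul(Rational(1, 2), Pow(Mul(4, -78), -1), Add(320, Mul(4, -78))), Pow(312736, -1))) = Add(Mul(Mul(2, -62, 67), Rational(-1, 94661)), Mul(Mul(Rational(1, 2), Pow(-312, -1), Add(320, -312)), Rational(1, 312736))) = Add(Mul(-8308, Rational(-1, 94661)), Mul(Mul(Rational(1, 2), Rational(-1, 312), 8), Rational(1, 312736))) = Add(Rational(8308, 94661), Mul(Rational(-1, 78), Rational(1, 312736))) = Add(Rational(8308, 94661), Rational(-1, 24393408)) = Rational(202660339003, 2309104394688)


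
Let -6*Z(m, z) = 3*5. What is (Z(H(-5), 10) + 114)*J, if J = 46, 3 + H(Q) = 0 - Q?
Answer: 5129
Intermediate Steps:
H(Q) = -3 - Q (H(Q) = -3 + (0 - Q) = -3 - Q)
Z(m, z) = -5/2
(Z(H(-5), 10) + 114)*J = (-5/2 + 114)*46 = (223/2)*46 = 5129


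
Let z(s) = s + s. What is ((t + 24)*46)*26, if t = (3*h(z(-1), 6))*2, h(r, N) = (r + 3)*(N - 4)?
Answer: 43056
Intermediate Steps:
z(s) = 2*s
h(r, N) = (-4 + N)*(3 + r) (h(r, N) = (3 + r)*(-4 + N) = (-4 + N)*(3 + r))
t = 12 (t = (3*(-12 - 8*(-1) + 3*6 + 6*(2*(-1))))*2 = (3*(-12 - 4*(-2) + 18 + 6*(-2)))*2 = (3*(-12 + 8 + 18 - 12))*2 = (3*2)*2 = 6*2 = 12)
((t + 24)*46)*26 = ((12 + 24)*46)*26 = (36*46)*26 = 1656*26 = 43056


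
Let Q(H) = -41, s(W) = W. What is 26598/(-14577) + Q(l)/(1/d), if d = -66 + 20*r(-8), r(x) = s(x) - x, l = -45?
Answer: 13139588/4859 ≈ 2704.2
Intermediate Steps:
r(x) = 0 (r(x) = x - x = 0)
d = -66 (d = -66 + 20*0 = -66 + 0 = -66)
26598/(-14577) + Q(l)/(1/d) = 26598/(-14577) - 41/(1/(-66)) = 26598*(-1/14577) - 41/(-1/66) = -8866/4859 - 41*(-66) = -8866/4859 + 2706 = 13139588/4859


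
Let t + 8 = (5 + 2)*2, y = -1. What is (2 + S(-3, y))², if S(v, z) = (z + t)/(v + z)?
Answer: 9/16 ≈ 0.56250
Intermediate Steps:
t = 6 (t = -8 + (5 + 2)*2 = -8 + 7*2 = -8 + 14 = 6)
S(v, z) = (6 + z)/(v + z) (S(v, z) = (z + 6)/(v + z) = (6 + z)/(v + z))
(2 + S(-3, y))² = (2 + (6 - 1)/(-3 - 1))² = (2 + 5/(-4))² = (2 - ¼*5)² = (2 - 5/4)² = (¾)² = 9/16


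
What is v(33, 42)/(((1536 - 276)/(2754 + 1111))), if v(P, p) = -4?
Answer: -773/63 ≈ -12.270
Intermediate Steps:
v(33, 42)/(((1536 - 276)/(2754 + 1111))) = -4*(2754 + 1111)/(1536 - 276) = -4/(1260/3865) = -4/(1260*(1/3865)) = -4/252/773 = -4*773/252 = -773/63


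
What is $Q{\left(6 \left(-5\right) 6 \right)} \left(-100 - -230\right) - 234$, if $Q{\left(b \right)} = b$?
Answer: $-23634$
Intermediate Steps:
$Q{\left(6 \left(-5\right) 6 \right)} \left(-100 - -230\right) - 234 = 6 \left(-5\right) 6 \left(-100 - -230\right) - 234 = \left(-30\right) 6 \left(-100 + 230\right) - 234 = \left(-180\right) 130 - 234 = -23400 - 234 = -23634$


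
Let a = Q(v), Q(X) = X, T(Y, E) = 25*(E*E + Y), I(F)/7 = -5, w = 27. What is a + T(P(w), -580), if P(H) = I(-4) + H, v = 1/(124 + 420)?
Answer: 4574931201/544 ≈ 8.4098e+6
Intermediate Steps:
I(F) = -35 (I(F) = 7*(-5) = -35)
v = 1/544 ≈ 0.0018382
P(H) = -35 + H
T(Y, E) = 25*Y + 25*E**2 (T(Y, E) = 25*(E**2 + Y) = 25*(Y + E**2) = 25*Y + 25*E**2)
a = 1/544 ≈ 0.0018382
a + T(P(w), -580) = 1/544 + (25*(-35 + 27) + 25*(-580)**2) = 1/544 + (25*(-8) + 25*336400) = 1/544 + (-200 + 8410000) = 1/544 + 8409800 = 4574931201/544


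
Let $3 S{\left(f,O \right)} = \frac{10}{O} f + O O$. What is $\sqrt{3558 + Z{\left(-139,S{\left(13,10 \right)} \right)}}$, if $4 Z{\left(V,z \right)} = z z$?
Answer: $\frac{\sqrt{140857}}{6} \approx 62.552$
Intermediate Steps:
$S{\left(f,O \right)} = \frac{O^{2}}{3} + \frac{10 f}{3 O}$ ($S{\left(f,O \right)} = \frac{\frac{10}{O} f + O O}{3} = \frac{\frac{10 f}{O} + O^{2}}{3} = \frac{O^{2} + \frac{10 f}{O}}{3} = \frac{O^{2}}{3} + \frac{10 f}{3 O}$)
$Z{\left(V,z \right)} = \frac{z^{2}}{4}$ ($Z{\left(V,z \right)} = \frac{z z}{4} = \frac{z^{2}}{4}$)
$\sqrt{3558 + Z{\left(-139,S{\left(13,10 \right)} \right)}} = \sqrt{3558 + \frac{\left(\frac{10^{3} + 10 \cdot 13}{3 \cdot 10}\right)^{2}}{4}} = \sqrt{3558 + \frac{\left(\frac{1}{3} \cdot \frac{1}{10} \left(1000 + 130\right)\right)^{2}}{4}} = \sqrt{3558 + \frac{\left(\frac{1}{3} \cdot \frac{1}{10} \cdot 1130\right)^{2}}{4}} = \sqrt{3558 + \frac{\left(\frac{113}{3}\right)^{2}}{4}} = \sqrt{3558 + \frac{1}{4} \cdot \frac{12769}{9}} = \sqrt{3558 + \frac{12769}{36}} = \sqrt{\frac{140857}{36}} = \frac{\sqrt{140857}}{6}$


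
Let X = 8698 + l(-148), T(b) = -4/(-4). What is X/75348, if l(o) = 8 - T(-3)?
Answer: 8705/75348 ≈ 0.11553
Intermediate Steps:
T(b) = 1 (T(b) = -4*(-1/4) = 1)
l(o) = 7 (l(o) = 8 - 1*1 = 8 - 1 = 7)
X = 8705 (X = 8698 + 7 = 8705)
X/75348 = 8705/75348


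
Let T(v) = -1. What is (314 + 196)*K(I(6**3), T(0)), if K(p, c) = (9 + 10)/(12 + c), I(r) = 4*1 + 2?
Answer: 9690/11 ≈ 880.91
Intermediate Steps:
I(r) = 6 (I(r) = 4 + 2 = 6)
K(p, c) = 19/(12 + c)
(314 + 196)*K(I(6**3), T(0)) = (314 + 196)*(19/(12 - 1)) = 510*(19/11) = 9690/11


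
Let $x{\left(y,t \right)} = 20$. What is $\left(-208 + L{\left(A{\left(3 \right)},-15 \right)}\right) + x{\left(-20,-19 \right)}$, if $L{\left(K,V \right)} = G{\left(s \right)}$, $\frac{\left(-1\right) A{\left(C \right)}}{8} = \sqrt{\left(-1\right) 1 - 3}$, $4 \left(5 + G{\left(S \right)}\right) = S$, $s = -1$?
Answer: $- \frac{773}{4} \approx -193.25$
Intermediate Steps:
$G{\left(S \right)} = -5 + \frac{S}{4}$
$A{\left(C \right)} = - 16 i$ ($A{\left(C \right)} = - 8 \sqrt{\left(-1\right) 1 - 3} = - 8 \sqrt{-1 - 3} = - 8 \sqrt{-4} = - 8 \cdot 2 i = - 16 i$)
$L{\left(K,V \right)} = - \frac{21}{4}$ ($L{\left(K,V \right)} = -5 + \frac{1}{4} \left(-1\right) = -5 - \frac{1}{4} = - \frac{21}{4}$)
$\left(-208 + L{\left(A{\left(3 \right)},-15 \right)}\right) + x{\left(-20,-19 \right)} = \left(-208 - \frac{21}{4}\right) + 20 = - \frac{853}{4} + 20 = - \frac{773}{4}$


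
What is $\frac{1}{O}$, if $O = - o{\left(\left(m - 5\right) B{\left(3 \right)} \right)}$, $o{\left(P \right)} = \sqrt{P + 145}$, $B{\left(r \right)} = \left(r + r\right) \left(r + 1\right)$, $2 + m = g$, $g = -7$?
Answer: $\frac{i \sqrt{191}}{191} \approx 0.072357 i$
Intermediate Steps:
$m = -9$ ($m = -2 - 7 = -9$)
$B{\left(r \right)} = 2 r \left(1 + r\right)$
$o{\left(P \right)} = \sqrt{145 + P}$
$O = - i \sqrt{191}$ ($O = - \sqrt{145 + \left(-9 - 5\right) 2 \cdot 3 \left(1 + 3\right)} = - \sqrt{145 - 14 \cdot 2 \cdot 3 \cdot 4} = - \sqrt{145 - 336} = - \sqrt{-191} = - i \sqrt{191} \approx - 13.82 i$)
$\frac{1}{O} = \frac{1}{\left(-1\right) i \sqrt{191}} = \frac{i \sqrt{191}}{191}$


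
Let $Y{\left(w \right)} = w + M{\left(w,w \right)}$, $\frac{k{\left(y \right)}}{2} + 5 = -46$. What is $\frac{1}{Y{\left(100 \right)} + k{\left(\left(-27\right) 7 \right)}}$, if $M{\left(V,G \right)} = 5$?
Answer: $\frac{1}{3} \approx 0.33333$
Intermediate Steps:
$k{\left(y \right)} = -102$ ($k{\left(y \right)} = -10 + 2 \left(-46\right) = -10 - 92 = -102$)
$Y{\left(w \right)} = 5 + w$ ($Y{\left(w \right)} = w + 5 = 5 + w$)
$\frac{1}{Y{\left(100 \right)} + k{\left(\left(-27\right) 7 \right)}} = \frac{1}{\left(5 + 100\right) - 102} = \frac{1}{105 - 102} = \frac{1}{3}$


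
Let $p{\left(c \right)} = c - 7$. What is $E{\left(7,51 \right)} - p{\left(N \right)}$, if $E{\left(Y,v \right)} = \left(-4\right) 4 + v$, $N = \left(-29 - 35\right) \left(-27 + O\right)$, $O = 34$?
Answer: $490$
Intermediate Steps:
$N = -448$ ($N = \left(-29 - 35\right) \left(-27 + 34\right) = \left(-64\right) 7 = -448$)
$E{\left(Y,v \right)} = -16 + v$
$p{\left(c \right)} = -7 + c$
$E{\left(7,51 \right)} - p{\left(N \right)} = \left(-16 + 51\right) - \left(-7 - 448\right) = 35 - -455 = 35 + 455 = 490$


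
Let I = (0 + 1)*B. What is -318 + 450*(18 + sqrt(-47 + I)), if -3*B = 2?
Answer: 7782 + 150*I*sqrt(429) ≈ 7782.0 + 3106.8*I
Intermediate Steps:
B = -2/3 (B = -1/3*2 = -2/3 ≈ -0.66667)
I = -2/3 (I = (0 + 1)*(-2/3) = 1*(-2/3) = -2/3 ≈ -0.66667)
-318 + 450*(18 + sqrt(-47 + I)) = -318 + 450*(18 + sqrt(-47 - 2/3)) = -318 + 450*(18 + sqrt(-143/3)) = -318 + 450*(18 + I*sqrt(429)/3) = -318 + (8100 + 150*I*sqrt(429)) = 7782 + 150*I*sqrt(429)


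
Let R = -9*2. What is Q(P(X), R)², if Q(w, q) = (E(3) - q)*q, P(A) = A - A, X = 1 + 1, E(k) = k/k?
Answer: 116964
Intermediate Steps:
E(k) = 1
X = 2
R = -18
P(A) = 0
Q(w, q) = q*(1 - q) (Q(w, q) = (1 - q)*q = q*(1 - q))
Q(P(X), R)² = (-18*(1 - 1*(-18)))² = (-18*(1 + 18))² = (-18*19)² = (-342)² = 116964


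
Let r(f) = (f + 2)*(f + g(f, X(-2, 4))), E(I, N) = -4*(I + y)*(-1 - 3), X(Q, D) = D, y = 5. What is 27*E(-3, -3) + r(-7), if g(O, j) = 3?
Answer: 884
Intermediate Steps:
E(I, N) = 80 + 16*I (E(I, N) = -4*(I + 5)*(-1 - 3) = -4*(5 + I)*(-4) = -4*(-20 - 4*I) = 80 + 16*I)
r(f) = (2 + f)*(3 + f) (r(f) = (f + 2)*(f + 3) = (2 + f)*(3 + f))
27*E(-3, -3) + r(-7) = 27*(80 + 16*(-3)) + (6 + (-7)² + 5*(-7)) = 27*(80 - 48) + (6 + 49 - 35) = 27*32 + 20 = 864 + 20 = 884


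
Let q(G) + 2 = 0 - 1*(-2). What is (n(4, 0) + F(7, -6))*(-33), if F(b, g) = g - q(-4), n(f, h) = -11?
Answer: 561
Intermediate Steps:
q(G) = 0 (q(G) = -2 + (0 - 1*(-2)) = -2 + (0 + 2) = -2 + 2 = 0)
F(b, g) = g (F(b, g) = g - 1*0 = g + 0 = g)
(n(4, 0) + F(7, -6))*(-33) = (-11 - 6)*(-33) = -17*(-33) = 561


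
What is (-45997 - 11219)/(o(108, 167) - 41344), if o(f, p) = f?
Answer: 14304/10309 ≈ 1.3875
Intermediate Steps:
(-45997 - 11219)/(o(108, 167) - 41344) = (-45997 - 11219)/(108 - 41344) = -57216/(-41236) = -57216*(-1/41236) = 14304/10309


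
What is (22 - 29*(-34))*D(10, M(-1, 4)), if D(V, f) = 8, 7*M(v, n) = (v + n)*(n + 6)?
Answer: 8064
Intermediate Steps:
M(v, n) = (6 + n)*(n + v)/7 (M(v, n) = ((v + n)*(n + 6))/7 = ((n + v)*(6 + n))/7 = ((6 + n)*(n + v))/7 = (6 + n)*(n + v)/7)
(22 - 29*(-34))*D(10, M(-1, 4)) = (22 - 29*(-34))*8 = (22 + 986)*8 = 1008*8 = 8064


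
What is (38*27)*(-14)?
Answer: -14364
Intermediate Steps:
(38*27)*(-14) = 1026*(-14) = -14364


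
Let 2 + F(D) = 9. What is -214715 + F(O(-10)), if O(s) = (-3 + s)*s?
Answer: -214708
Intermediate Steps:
O(s) = s*(-3 + s)
F(D) = 7 (F(D) = -2 + 9 = 7)
-214715 + F(O(-10)) = -214715 + 7 = -214708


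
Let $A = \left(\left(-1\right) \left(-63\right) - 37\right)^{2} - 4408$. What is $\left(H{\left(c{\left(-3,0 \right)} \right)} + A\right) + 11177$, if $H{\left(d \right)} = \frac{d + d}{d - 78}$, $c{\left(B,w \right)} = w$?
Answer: $7445$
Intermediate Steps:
$H{\left(d \right)} = \frac{2 d}{-78 + d}$
$A = -3732$ ($A = \left(63 - 37\right)^{2} - 4408 = 26^{2} - 4408 = 676 - 4408 = -3732$)
$\left(H{\left(c{\left(-3,0 \right)} \right)} + A\right) + 11177 = \left(2 \cdot 0 \frac{1}{-78 + 0} - 3732\right) + 11177 = \left(2 \cdot 0 \frac{1}{-78} - 3732\right) + 11177 = \left(2 \cdot 0 \left(- \frac{1}{78}\right) - 3732\right) + 11177 = \left(0 - 3732\right) + 11177 = -3732 + 11177 = 7445$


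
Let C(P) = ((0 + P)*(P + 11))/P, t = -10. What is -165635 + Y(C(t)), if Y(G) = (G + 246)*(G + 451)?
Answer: -53991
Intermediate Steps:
C(P) = 11 + P (C(P) = (P*(11 + P))/P = 11 + P)
Y(G) = (246 + G)*(451 + G)
-165635 + Y(C(t)) = -165635 + (110946 + (11 - 10)**2 + 697*(11 - 10)) = -165635 + (110946 + 1**2 + 697*1) = -165635 + (110946 + 1 + 697) = -165635 + 111644 = -53991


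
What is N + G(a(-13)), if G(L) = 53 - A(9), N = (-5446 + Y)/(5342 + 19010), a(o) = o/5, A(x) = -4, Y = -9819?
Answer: 1372799/24352 ≈ 56.373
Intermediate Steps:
a(o) = o/5 (a(o) = o*(1/5) = o/5)
N = -15265/24352 (N = (-5446 - 9819)/(5342 + 19010) = -15265/24352 ≈ -0.62685)
G(L) = 57 (G(L) = 53 - 1*(-4) = 53 + 4 = 57)
N + G(a(-13)) = -15265/24352 + 57 = 1372799/24352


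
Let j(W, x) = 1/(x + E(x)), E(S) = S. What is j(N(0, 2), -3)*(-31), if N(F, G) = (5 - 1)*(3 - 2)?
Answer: 31/6 ≈ 5.1667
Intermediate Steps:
N(F, G) = 4 (N(F, G) = 4*1 = 4)
j(W, x) = 1/(2*x) (j(W, x) = 1/(x + x) = 1/(2*x))
j(N(0, 2), -3)*(-31) = ((½)/(-3))*(-31) = ((½)*(-⅓))*(-31) = -⅙*(-31) = 31/6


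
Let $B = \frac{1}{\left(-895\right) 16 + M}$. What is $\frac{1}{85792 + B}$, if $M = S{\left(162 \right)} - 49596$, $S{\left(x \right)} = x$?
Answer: $\frac{63754}{5469583167} \approx 1.1656 \cdot 10^{-5}$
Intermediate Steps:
$M = -49434$ ($M = 162 - 49596 = -49434$)
$B = - \frac{1}{63754}$ ($B = \frac{1}{\left(-895\right) 16 - 49434} = \frac{1}{-14320 - 49434} = \frac{1}{-63754} = - \frac{1}{63754} \approx -1.5685 \cdot 10^{-5}$)
$\frac{1}{85792 + B} = \frac{1}{85792 - \frac{1}{63754}} = \frac{1}{\frac{5469583167}{63754}} = \frac{63754}{5469583167}$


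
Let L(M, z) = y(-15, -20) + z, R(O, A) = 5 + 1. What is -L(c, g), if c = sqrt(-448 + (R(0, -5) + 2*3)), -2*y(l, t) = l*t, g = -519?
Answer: 669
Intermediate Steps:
R(O, A) = 6
y(l, t) = -l*t/2
c = 2*I*sqrt(109) (c = sqrt(-448 + (6 + 2*3)) = sqrt(-448 + (6 + 6)) = sqrt(-448 + 12) = sqrt(-436) = 2*I*sqrt(109) ≈ 20.881*I)
L(M, z) = -150 + z (L(M, z) = -1/2*(-15)*(-20) + z = -150 + z)
-L(c, g) = -(-150 - 519) = -1*(-669) = 669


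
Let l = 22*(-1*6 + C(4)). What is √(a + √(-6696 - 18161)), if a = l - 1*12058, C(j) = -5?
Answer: √(-12300 + I*√24857) ≈ 0.7108 + 110.91*I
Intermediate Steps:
l = -242 (l = 22*(-1*6 - 5) = 22*(-6 - 5) = 22*(-11) = -242)
a = -12300 (a = -242 - 1*12058 = -242 - 12058 = -12300)
√(a + √(-6696 - 18161)) = √(-12300 + √(-6696 - 18161)) = √(-12300 + √(-24857)) = √(-12300 + I*√24857)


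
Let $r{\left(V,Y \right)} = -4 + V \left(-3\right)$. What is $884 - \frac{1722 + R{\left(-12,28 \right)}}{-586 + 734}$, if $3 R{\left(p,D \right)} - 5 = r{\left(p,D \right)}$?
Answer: $\frac{387293}{444} \approx 872.28$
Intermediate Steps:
$r{\left(V,Y \right)} = -4 - 3 V$
$R{\left(p,D \right)} = \frac{1}{3} - p$ ($R{\left(p,D \right)} = \frac{5}{3} + \frac{-4 - 3 p}{3} = \frac{5}{3} - \left(\frac{4}{3} + p\right) = \frac{1}{3} - p$)
$884 - \frac{1722 + R{\left(-12,28 \right)}}{-586 + 734} = 884 - \frac{1722 + \left(\frac{1}{3} - -12\right)}{-586 + 734} = 884 - \frac{1722 + \left(\frac{1}{3} + 12\right)}{148} = 884 - \left(1722 + \frac{37}{3}\right) \frac{1}{148} = 884 - \frac{5203}{3} \cdot \frac{1}{148} = 884 - \frac{5203}{444} = \frac{387293}{444}$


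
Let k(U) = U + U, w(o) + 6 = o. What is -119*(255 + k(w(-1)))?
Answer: -28679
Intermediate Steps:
w(o) = -6 + o
k(U) = 2*U
-119*(255 + k(w(-1))) = -119*(255 + 2*(-6 - 1)) = -119*(255 + 2*(-7)) = -119*(255 - 14) = -119*241 = -28679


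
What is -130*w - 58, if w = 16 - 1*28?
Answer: 1502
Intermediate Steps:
w = -12 (w = 16 - 28 = -12)
-130*w - 58 = -130*(-12) - 58 = 1560 - 58 = 1502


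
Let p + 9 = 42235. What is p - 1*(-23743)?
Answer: 65969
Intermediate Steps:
p = 42226 (p = -9 + 42235 = 42226)
p - 1*(-23743) = 42226 - 1*(-23743) = 42226 + 23743 = 65969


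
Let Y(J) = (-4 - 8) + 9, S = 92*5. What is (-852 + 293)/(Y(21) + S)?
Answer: -559/457 ≈ -1.2232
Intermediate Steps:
S = 460
Y(J) = -3 (Y(J) = -12 + 9 = -3)
(-852 + 293)/(Y(21) + S) = (-852 + 293)/(-3 + 460) = -559/457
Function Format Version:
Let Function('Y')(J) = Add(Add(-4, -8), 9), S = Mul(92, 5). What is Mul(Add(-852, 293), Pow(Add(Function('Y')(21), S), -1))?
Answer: Rational(-559, 457) ≈ -1.2232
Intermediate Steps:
S = 460
Function('Y')(J) = -3 (Function('Y')(J) = Add(-12, 9) = -3)
Mul(Add(-852, 293), Pow(Add(Function('Y')(21), S), -1)) = Mul(Add(-852, 293), Pow(Add(-3, 460), -1)) = Mul(-559, Pow(457, -1)) = Mul(-559, Rational(1, 457)) = Rational(-559, 457)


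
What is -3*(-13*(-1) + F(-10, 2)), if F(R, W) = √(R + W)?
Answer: -39 - 6*I*√2 ≈ -39.0 - 8.4853*I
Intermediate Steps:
-3*(-13*(-1) + F(-10, 2)) = -3*(-13*(-1) + √(-10 + 2)) = -3*(13 + √(-8)) = -3*(13 + 2*I*√2) = -39 - 6*I*√2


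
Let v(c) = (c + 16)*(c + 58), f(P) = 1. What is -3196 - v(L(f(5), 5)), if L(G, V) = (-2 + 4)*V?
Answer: -4964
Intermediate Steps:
L(G, V) = 2*V
v(c) = (16 + c)*(58 + c)
-3196 - v(L(f(5), 5)) = -3196 - (928 + (2*5)² + 74*(2*5)) = -3196 - (928 + 10² + 74*10) = -3196 - (928 + 100 + 740) = -3196 - 1*1768 = -3196 - 1768 = -4964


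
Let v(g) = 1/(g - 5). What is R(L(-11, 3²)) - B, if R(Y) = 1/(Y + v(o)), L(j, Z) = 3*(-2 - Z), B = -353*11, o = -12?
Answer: 2182229/562 ≈ 3883.0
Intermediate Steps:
v(g) = 1/(-5 + g)
B = -3883
L(j, Z) = -6 - 3*Z
R(Y) = 1/(-1/17 + Y) (R(Y) = 1/(Y + 1/(-5 - 12)) = 1/(Y + 1/(-17)) = 1/(Y - 1/17) = 1/(-1/17 + Y))
R(L(-11, 3²)) - B = 17/(-1 + 17*(-6 - 3*3²)) - 1*(-3883) = 17/(-1 + 17*(-6 - 3*9)) + 3883 = 17/(-1 + 17*(-6 - 27)) + 3883 = 17/(-1 + 17*(-33)) + 3883 = 17/(-1 - 561) + 3883 = 17/(-562) + 3883 = 17*(-1/562) + 3883 = -17/562 + 3883 = 2182229/562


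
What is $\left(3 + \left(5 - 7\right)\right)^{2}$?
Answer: $1$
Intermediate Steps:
$\left(3 + \left(5 - 7\right)\right)^{2} = \left(3 - 2\right)^{2} = 1^{2} = 1$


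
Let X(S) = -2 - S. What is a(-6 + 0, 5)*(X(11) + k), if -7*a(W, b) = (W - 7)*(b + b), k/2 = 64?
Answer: 14950/7 ≈ 2135.7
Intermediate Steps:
k = 128 (k = 2*64 = 128)
a(W, b) = -2*b*(-7 + W)/7 (a(W, b) = -(W - 7)*(b + b)/7 = -(-7 + W)*2*b/7 = -2*b*(-7 + W)/7)
a(-6 + 0, 5)*(X(11) + k) = ((2/7)*5*(7 - (-6 + 0)))*((-2 - 1*11) + 128) = ((2/7)*5*(7 - 1*(-6)))*((-2 - 11) + 128) = ((2/7)*5*(7 + 6))*(-13 + 128) = ((2/7)*5*13)*115 = (130/7)*115 = 14950/7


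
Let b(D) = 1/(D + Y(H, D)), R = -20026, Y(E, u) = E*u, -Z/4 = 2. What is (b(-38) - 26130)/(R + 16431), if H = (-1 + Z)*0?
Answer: 992941/136610 ≈ 7.2684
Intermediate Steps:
Z = -8 (Z = -4*2 = -8)
H = 0 (H = (-1 - 8)*0 = -9*0 = 0)
b(D) = 1/D (b(D) = 1/(D + 0*D) = 1/(D + 0) = 1/D)
(b(-38) - 26130)/(R + 16431) = (1/(-38) - 26130)/(-20026 + 16431) = (-1/38 - 26130)/(-3595) = -992941/38*(-1/3595) = 992941/136610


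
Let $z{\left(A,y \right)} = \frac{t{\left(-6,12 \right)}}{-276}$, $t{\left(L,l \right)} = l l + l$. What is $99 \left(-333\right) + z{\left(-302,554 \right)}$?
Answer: $- \frac{758254}{23} \approx -32968.0$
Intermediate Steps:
$t{\left(L,l \right)} = l + l^{2}$ ($t{\left(L,l \right)} = l^{2} + l = l + l^{2}$)
$z{\left(A,y \right)} = - \frac{13}{23}$ ($z{\left(A,y \right)} = \frac{12 \left(1 + 12\right)}{-276} = 12 \cdot 13 \left(- \frac{1}{276}\right) = 156 \left(- \frac{1}{276}\right) = - \frac{13}{23}$)
$99 \left(-333\right) + z{\left(-302,554 \right)} = 99 \left(-333\right) - \frac{13}{23} = -32967 - \frac{13}{23} = - \frac{758254}{23}$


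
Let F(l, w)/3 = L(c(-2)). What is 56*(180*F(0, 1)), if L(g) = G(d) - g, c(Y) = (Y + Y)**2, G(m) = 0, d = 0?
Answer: -483840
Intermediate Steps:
c(Y) = 4*Y**2 (c(Y) = (2*Y)**2 = 4*Y**2)
L(g) = -g (L(g) = 0 - g = -g)
F(l, w) = -48 (F(l, w) = 3*(-4*(-2)**2) = 3*(-4*4) = 3*(-1*16) = 3*(-16) = -48)
56*(180*F(0, 1)) = 56*(180*(-48)) = 56*(-8640) = -483840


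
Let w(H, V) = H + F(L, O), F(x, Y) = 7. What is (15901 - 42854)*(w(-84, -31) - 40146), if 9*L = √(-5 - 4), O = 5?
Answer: 1084130519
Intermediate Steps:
L = I/3 (L = √(-5 - 4)/9 = √(-9)/9 = (3*I)/9 = I/3 ≈ 0.33333*I)
w(H, V) = 7 + H (w(H, V) = H + 7 = 7 + H)
(15901 - 42854)*(w(-84, -31) - 40146) = (15901 - 42854)*((7 - 84) - 40146) = -26953*(-77 - 40146) = -26953*(-40223) = 1084130519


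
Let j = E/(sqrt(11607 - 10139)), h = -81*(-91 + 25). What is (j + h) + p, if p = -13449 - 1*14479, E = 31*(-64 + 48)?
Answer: -22582 - 248*sqrt(367)/367 ≈ -22595.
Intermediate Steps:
E = -496 (E = 31*(-16) = -496)
h = 5346 (h = -81*(-66) = 5346)
p = -27928 (p = -13449 - 14479 = -27928)
j = -248*sqrt(367)/367 (j = -496/sqrt(11607 - 10139) = -496*sqrt(367)/734 = -248*sqrt(367)/367 ≈ -12.945)
(j + h) + p = (-248*sqrt(367)/367 + 5346) - 27928 = (5346 - 248*sqrt(367)/367) - 27928 = -22582 - 248*sqrt(367)/367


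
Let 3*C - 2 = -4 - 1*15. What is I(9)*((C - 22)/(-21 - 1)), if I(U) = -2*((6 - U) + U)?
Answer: -166/11 ≈ -15.091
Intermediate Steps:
C = -17/3 (C = ⅔ + (-4 - 1*15)/3 = ⅔ + (-4 - 15)/3 = ⅔ + (⅓)*(-19) = ⅔ - 19/3 = -17/3 ≈ -5.6667)
I(U) = -12 (I(U) = -2*6 = -12)
I(9)*((C - 22)/(-21 - 1)) = -12*(-17/3 - 22)/(-21 - 1) = -(-332)/(-22) = -(-332)*(-1)/22 = -12*83/66 = -166/11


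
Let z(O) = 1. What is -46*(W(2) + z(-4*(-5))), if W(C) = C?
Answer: -138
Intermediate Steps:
-46*(W(2) + z(-4*(-5))) = -46*(2 + 1) = -46*3 = -138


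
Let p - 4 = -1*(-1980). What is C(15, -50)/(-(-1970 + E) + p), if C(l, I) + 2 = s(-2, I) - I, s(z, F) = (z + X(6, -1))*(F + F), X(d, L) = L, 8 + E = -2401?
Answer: 116/2121 ≈ 0.054691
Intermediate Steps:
E = -2409 (E = -8 - 2401 = -2409)
p = 1984 (p = 4 - 1*(-1980) = 4 + 1980 = 1984)
s(z, F) = 2*F*(-1 + z) (s(z, F) = (z - 1)*(F + F) = (-1 + z)*(2*F) = 2*F*(-1 + z))
C(l, I) = -2 - 7*I (C(l, I) = -2 + (2*I*(-1 - 2) - I) = -2 + (2*I*(-3) - I) = -2 + (-6*I - I) = -2 - 7*I)
C(15, -50)/(-(-1970 + E) + p) = (-2 - 7*(-50))/(-(-1970 - 2409) + 1984) = (-2 + 350)/(-1*(-4379) + 1984) = 348/(4379 + 1984) = 348/6363 = 348*(1/6363) = 116/2121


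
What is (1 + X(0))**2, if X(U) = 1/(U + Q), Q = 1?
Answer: 4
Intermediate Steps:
X(U) = 1/(1 + U) (X(U) = 1/(U + 1) = 1/(1 + U))
(1 + X(0))**2 = (1 + 1/(1 + 0))**2 = (1 + 1/1)**2 = (1 + 1)**2 = 2**2 = 4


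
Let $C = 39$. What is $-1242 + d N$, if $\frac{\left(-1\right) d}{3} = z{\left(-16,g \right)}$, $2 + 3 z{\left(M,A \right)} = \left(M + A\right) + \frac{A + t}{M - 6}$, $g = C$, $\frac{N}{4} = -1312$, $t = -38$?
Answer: $\frac{1196002}{11} \approx 1.0873 \cdot 10^{5}$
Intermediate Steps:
$N = -5248$ ($N = 4 \left(-1312\right) = -5248$)
$g = 39$
$z{\left(M,A \right)} = - \frac{2}{3} + \frac{A}{3} + \frac{M}{3} + \frac{-38 + A}{3 \left(-6 + M\right)}$ ($z{\left(M,A \right)} = - \frac{2}{3} + \frac{\left(M + A\right) + \frac{A - 38}{M - 6}}{3} = - \frac{2}{3} + \frac{\left(A + M\right) + \frac{-38 + A}{-6 + M}}{3} = - \frac{2}{3} + \frac{A + M + \frac{-38 + A}{-6 + M}}{3} = - \frac{2}{3} + \left(\frac{A}{3} + \frac{M}{3} + \frac{-38 + A}{3 \left(-6 + M\right)}\right) = - \frac{2}{3} + \frac{A}{3} + \frac{M}{3} + \frac{-38 + A}{3 \left(-6 + M\right)}$)
$d = - \frac{461}{22}$ ($d = - 3 \frac{-26 + \left(-16\right)^{2} - -128 - 195 + 39 \left(-16\right)}{3 \left(-6 - 16\right)} = - 3 \frac{-26 + 256 + 128 - 195 - 624}{3 \left(-22\right)} = - 3 \cdot \frac{1}{3} \left(- \frac{1}{22}\right) \left(-461\right) = \left(-3\right) \frac{461}{66} = - \frac{461}{22} \approx -20.955$)
$-1242 + d N = -1242 - - \frac{1209664}{11} = -1242 + \frac{1209664}{11} = \frac{1196002}{11}$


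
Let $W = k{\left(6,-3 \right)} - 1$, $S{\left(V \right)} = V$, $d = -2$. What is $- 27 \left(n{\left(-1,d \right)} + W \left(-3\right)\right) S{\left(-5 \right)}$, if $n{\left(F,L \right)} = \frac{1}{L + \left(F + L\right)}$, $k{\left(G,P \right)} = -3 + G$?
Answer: $-837$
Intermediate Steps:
$W = 2$ ($W = \left(-3 + 6\right) - 1 = 3 - 1 = 2$)
$n{\left(F,L \right)} = \frac{1}{F + 2 L}$
$- 27 \left(n{\left(-1,d \right)} + W \left(-3\right)\right) S{\left(-5 \right)} = - 27 \left(\frac{1}{-1 + 2 \left(-2\right)} + 2 \left(-3\right)\right) \left(-5\right) = - 27 \left(\frac{1}{-1 - 4} - 6\right) \left(-5\right) = - 27 \left(\frac{1}{-5} - 6\right) \left(-5\right) = - 27 \left(- \frac{1}{5} - 6\right) \left(-5\right) = \left(-27\right) \left(- \frac{31}{5}\right) \left(-5\right) = \frac{837}{5} \left(-5\right) = -837$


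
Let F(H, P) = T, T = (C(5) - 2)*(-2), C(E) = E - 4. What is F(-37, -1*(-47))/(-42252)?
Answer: -1/21126 ≈ -4.7335e-5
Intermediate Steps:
C(E) = -4 + E
T = 2 (T = ((-4 + 5) - 2)*(-2) = (1 - 2)*(-2) = -1*(-2) = 2)
F(H, P) = 2
F(-37, -1*(-47))/(-42252) = 2/(-42252) = 2*(-1/42252) = -1/21126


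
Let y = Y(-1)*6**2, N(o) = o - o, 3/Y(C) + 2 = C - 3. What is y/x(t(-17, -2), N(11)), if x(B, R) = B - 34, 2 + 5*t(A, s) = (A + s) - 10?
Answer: 30/67 ≈ 0.44776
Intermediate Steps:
t(A, s) = -12/5 + A/5 + s/5 (t(A, s) = -2/5 + ((A + s) - 10)/5 = -2/5 + (-10 + A + s)/5 = -2/5 + (-2 + A/5 + s/5) = -12/5 + A/5 + s/5)
Y(C) = 3/(-5 + C) (Y(C) = 3/(-2 + (C - 3)) = 3/(-2 + (-3 + C)) = 3/(-5 + C))
N(o) = 0
x(B, R) = -34 + B
y = -18 (y = (3/(-5 - 1))*6**2 = (3/(-6))*36 = (3*(-1/6))*36 = -1/2*36 = -18)
y/x(t(-17, -2), N(11)) = -18/(-34 + (-12/5 + (1/5)*(-17) + (1/5)*(-2))) = -18/(-34 + (-12/5 - 17/5 - 2/5)) = -18/(-34 - 31/5) = -18/(-201/5) = -18*(-5/201) = 30/67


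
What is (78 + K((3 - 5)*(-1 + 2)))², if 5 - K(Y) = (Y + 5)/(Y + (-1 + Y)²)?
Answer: 334084/49 ≈ 6818.0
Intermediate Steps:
K(Y) = 5 - (5 + Y)/(Y + (-1 + Y)²) (K(Y) = 5 - (Y + 5)/(Y + (-1 + Y)²) = 5 - (5 + Y)/(Y + (-1 + Y)²))
(78 + K((3 - 5)*(-1 + 2)))² = (78 + ((3 - 5)*(-1 + 2))*(-6 + 5*((3 - 5)*(-1 + 2)))/(1 + ((3 - 5)*(-1 + 2))² - (3 - 5)*(-1 + 2)))² = (78 + (-2*1)*(-6 + 5*(-2*1))/(1 + (-2*1)² - (-2)))² = (78 - 2*(-6 + 5*(-2))/(1 + (-2)² - 1*(-2)))² = (78 - 2*(-6 - 10)/(1 + 4 + 2))² = (78 - 2*(-16)/7)² = (78 - 2*⅐*(-16))² = (78 + 32/7)² = (578/7)² = 334084/49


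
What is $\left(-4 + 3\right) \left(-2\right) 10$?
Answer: $20$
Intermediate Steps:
$\left(-4 + 3\right) \left(-2\right) 10 = \left(-1\right) \left(-2\right) 10 = 2 \cdot 10 = 20$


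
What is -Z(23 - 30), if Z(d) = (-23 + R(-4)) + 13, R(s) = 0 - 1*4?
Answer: 14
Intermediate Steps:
R(s) = -4 (R(s) = 0 - 4 = -4)
Z(d) = -14 (Z(d) = (-23 - 4) + 13 = -27 + 13 = -14)
-Z(23 - 30) = -1*(-14) = 14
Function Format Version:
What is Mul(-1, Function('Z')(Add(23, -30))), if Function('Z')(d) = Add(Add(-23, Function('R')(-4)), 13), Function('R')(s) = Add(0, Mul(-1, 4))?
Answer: 14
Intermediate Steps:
Function('R')(s) = -4 (Function('R')(s) = Add(0, -4) = -4)
Function('Z')(d) = -14 (Function('Z')(d) = Add(Add(-23, -4), 13) = Add(-27, 13) = -14)
Mul(-1, Function('Z')(Add(23, -30))) = Mul(-1, -14) = 14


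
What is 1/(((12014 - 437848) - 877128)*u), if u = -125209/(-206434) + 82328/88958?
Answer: -4590988943/9164266147395047 ≈ -5.0097e-7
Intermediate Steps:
u = 14066820287/9181977886 (u = -125209*(-1/206434) + 82328*(1/88958) = 125209/206434 + 41164/44479 = 14066820287/9181977886 ≈ 1.5320)
1/(((12014 - 437848) - 877128)*u) = 1/(((12014 - 437848) - 877128)*(14066820287/9181977886)) = (9181977886/14066820287)/(-425834 - 877128) = (9181977886/14066820287)/(-1302962) = -1/1302962*9181977886/14066820287 = -4590988943/9164266147395047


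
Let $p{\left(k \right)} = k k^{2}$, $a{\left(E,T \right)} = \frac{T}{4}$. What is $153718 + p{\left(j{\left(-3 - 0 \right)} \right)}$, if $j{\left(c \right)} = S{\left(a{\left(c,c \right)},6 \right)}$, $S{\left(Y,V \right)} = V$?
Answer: $153934$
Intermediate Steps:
$a{\left(E,T \right)} = \frac{T}{4}$ ($a{\left(E,T \right)} = T \frac{1}{4} = \frac{T}{4}$)
$j{\left(c \right)} = 6$
$p{\left(k \right)} = k^{3}$
$153718 + p{\left(j{\left(-3 - 0 \right)} \right)} = 153718 + 6^{3} = 153718 + 216 = 153934$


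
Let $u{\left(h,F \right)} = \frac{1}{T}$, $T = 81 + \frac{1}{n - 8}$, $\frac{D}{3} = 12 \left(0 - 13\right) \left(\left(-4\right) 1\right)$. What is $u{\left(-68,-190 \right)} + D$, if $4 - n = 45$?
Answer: $\frac{7428145}{3968} \approx 1872.0$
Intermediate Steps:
$n = -41$ ($n = 4 - 45 = -41$)
$D = 1872$ ($D = 3 \cdot 12 \left(0 - 13\right) \left(\left(-4\right) 1\right) = 3 \cdot 12 \left(-13\right) \left(-4\right) = 3 \left(\left(-156\right) \left(-4\right)\right) = 3 \cdot 624 = 1872$)
$T = \frac{3968}{49}$ ($T = 81 + \frac{1}{-41 - 8} = 81 + \frac{1}{-49} = 81 - \frac{1}{49} = \frac{3968}{49} \approx 80.98$)
$u{\left(h,F \right)} = \frac{49}{3968}$ ($u{\left(h,F \right)} = \frac{1}{\frac{3968}{49}} = \frac{49}{3968}$)
$u{\left(-68,-190 \right)} + D = \frac{49}{3968} + 1872 = \frac{7428145}{3968}$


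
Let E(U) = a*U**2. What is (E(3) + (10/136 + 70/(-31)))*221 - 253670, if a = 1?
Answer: -31268309/124 ≈ -2.5216e+5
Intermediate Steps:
E(U) = U**2 (E(U) = 1*U**2 = U**2)
(E(3) + (10/136 + 70/(-31)))*221 - 253670 = (3**2 + (10/136 + 70/(-31)))*221 - 253670 = (9 + (10*(1/136) + 70*(-1/31)))*221 - 253670 = (9 + (5/68 - 70/31))*221 - 253670 = (9 - 4605/2108)*221 - 253670 = (14367/2108)*221 - 253670 = 186771/124 - 253670 = -31268309/124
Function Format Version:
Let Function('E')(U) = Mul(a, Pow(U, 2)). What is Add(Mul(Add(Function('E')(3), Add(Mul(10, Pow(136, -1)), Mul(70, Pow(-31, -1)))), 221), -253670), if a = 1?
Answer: Rational(-31268309, 124) ≈ -2.5216e+5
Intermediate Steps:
Function('E')(U) = Pow(U, 2) (Function('E')(U) = Mul(1, Pow(U, 2)) = Pow(U, 2))
Add(Mul(Add(Function('E')(3), Add(Mul(10, Pow(136, -1)), Mul(70, Pow(-31, -1)))), 221), -253670) = Add(Mul(Add(Pow(3, 2), Add(Mul(10, Pow(136, -1)), Mul(70, Pow(-31, -1)))), 221), -253670) = Add(Mul(Add(9, Add(Mul(10, Rational(1, 136)), Mul(70, Rational(-1, 31)))), 221), -253670) = Add(Mul(Add(9, Add(Rational(5, 68), Rational(-70, 31))), 221), -253670) = Add(Mul(Add(9, Rational(-4605, 2108)), 221), -253670) = Add(Mul(Rational(14367, 2108), 221), -253670) = Add(Rational(186771, 124), -253670) = Rational(-31268309, 124)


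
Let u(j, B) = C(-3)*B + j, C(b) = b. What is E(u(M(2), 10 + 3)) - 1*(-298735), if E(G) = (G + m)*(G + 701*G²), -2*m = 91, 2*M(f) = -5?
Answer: -418930061/4 ≈ -1.0473e+8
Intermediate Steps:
M(f) = -5/2 (M(f) = (½)*(-5) = -5/2)
m = -91/2 (m = -½*91 = -91/2 ≈ -45.500)
u(j, B) = j - 3*B (u(j, B) = -3*B + j = j - 3*B)
E(G) = (-91/2 + G)*(G + 701*G²) (E(G) = (G - 91/2)*(G + 701*G²) = (-91/2 + G)*(G + 701*G²))
E(u(M(2), 10 + 3)) - 1*(-298735) = (-5/2 - 3*(10 + 3))*(-91 - 63789*(-5/2 - 3*(10 + 3)) + 1402*(-5/2 - 3*(10 + 3))²)/2 - 1*(-298735) = (-5/2 - 3*13)*(-91 - 63789*(-5/2 - 3*13) + 1402*(-5/2 - 3*13)²)/2 + 298735 = (-5/2 - 39)*(-91 - 63789*(-5/2 - 39) + 1402*(-5/2 - 39)²)/2 + 298735 = (½)*(-83/2)*(-91 - 63789*(-83/2) + 1402*(-83/2)²) + 298735 = (½)*(-83/2)*(-91 + 5294487/2 + 1402*(6889/4)) + 298735 = (½)*(-83/2)*(-91 + 5294487/2 + 4829189/2) + 298735 = (½)*(-83/2)*5061747 + 298735 = -420125001/4 + 298735 = -418930061/4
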